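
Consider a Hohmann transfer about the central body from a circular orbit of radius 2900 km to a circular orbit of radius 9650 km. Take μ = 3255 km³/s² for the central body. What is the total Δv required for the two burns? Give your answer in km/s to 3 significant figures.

The Hohmann ellipse has a_t = (r₁ + r₂)/2 = 6275 km.
Circular speed at r₁: v₁ = √(μ/r₁) = √(3255/2900) = 1.05944 km/s.
Transfer-orbit speed at r₁ (vis-viva): v_p = √[μ(2/r₁ − 1/a_t)] = 1.31381 km/s.
First burn Δv₁ = |v_p − v₁| = 0.25437 km/s.
At r₂, v₂ = √(μ/r₂) = 0.58078 km/s.
Transfer-orbit speed at r₂: v_a = √[μ(2/r₂ − 1/a_t)] = 0.39482 km/s.
Second burn Δv₂ = |v₂ − v_a| = 0.18596 km/s.
Total Δv = Δv₁ + Δv₂ = 0.4403 km/s.

Δv = 0.440 km/s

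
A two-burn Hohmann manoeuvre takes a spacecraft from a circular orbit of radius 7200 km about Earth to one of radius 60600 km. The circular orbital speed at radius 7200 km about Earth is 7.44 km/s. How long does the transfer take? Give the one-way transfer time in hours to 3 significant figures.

t = 8.63 hours

From the circular-orbit relation v² = μ/r at r = 7200 km: μ = v²r = (7.44)² × 7200 = 3.98546×10^5 km³/s².
Semi-major axis of the transfer orbit: a_t = (7200 + 60600)/2 = 33900 km.
By Kepler's third law the transfer-orbit period is T = 2π√(a_t³/μ), so t = T/2 = 31060 s.
Converting: 31060 s ÷ 3600 s/hour = 8.63 hours.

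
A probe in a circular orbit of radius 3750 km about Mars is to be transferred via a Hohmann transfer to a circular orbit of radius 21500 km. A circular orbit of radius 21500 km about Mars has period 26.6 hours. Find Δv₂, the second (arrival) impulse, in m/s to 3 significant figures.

Δv₂ = 642 m/s

From Kepler's third law T² = 4π²r³/μ at r = 21500 km, T = 26.6 hours = 26.6 × 3600 s = 95760 s: μ = 4π²r³/T² = 42786.5 km³/s².
Semi-major axis of the transfer orbit: a_t = (3750 + 21500)/2 = 12625 km.
On the circular orbit at r = 21500 km, v_c = √(μ/r) = 1.4107 km/s.
Transfer-orbit speed at the same r (vis-viva, a = a_t): v_t = √[μ(2/r − 1/a_t)] = 0.76884 km/s.
Δv₂ = |v_t − v_c| = |0.76884 − 1.4107| = 0.6419 km/s.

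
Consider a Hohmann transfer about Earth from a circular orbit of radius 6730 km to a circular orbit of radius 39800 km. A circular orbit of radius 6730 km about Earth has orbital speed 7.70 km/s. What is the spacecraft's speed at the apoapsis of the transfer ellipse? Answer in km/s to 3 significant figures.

From the circular-orbit relation v² = μ/r at r = 6730 km: μ = v²r = (7.70)² × 6730 = 3.99022×10^5 km³/s².
Semi-major axis of the transfer orbit: a_t = (6730 + 39800)/2 = 23265 km.
At apoapsis, r = 39800 km.
Applying v² = μ(2/r − 1/a_t): v = 1.703 km/s.

v = 1.70 km/s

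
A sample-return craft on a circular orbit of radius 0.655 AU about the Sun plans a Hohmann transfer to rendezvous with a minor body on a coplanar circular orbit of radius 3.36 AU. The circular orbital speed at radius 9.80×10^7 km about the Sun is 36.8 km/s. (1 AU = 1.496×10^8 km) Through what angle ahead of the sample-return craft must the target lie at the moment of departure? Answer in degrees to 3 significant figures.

From the circular-orbit relation v² = μ/r at r = 9.80×10^7 km: μ = v²r = (36.8)² × 9.80×10^7 = 1.32716×10^11 km³/s².
In km: r₁ = 0.655 × 1.496×10^8 = 9.7988×10^7 km; r₂ = 3.36 × 1.496×10^8 = 5.02656×10^8 km.
The Hohmann ellipse has a_t = (r₁ + r₂)/2 = 3.00322×10^8 km.
The half-period of the transfer ellipse is t = π√(a_t³/μ) = 4.4882×10^7 s.
Target angular speed ω₂ = √(μ/r₂³) = 3.2326×10^-8 rad/s.
Angle swept by the target during transfer: ω₂·t = 1.4509 rad = 83.13°.
Arrival is 180° from departure on the ellipse, so φ = 180° − 83.13° = 96.9°.

φ = 96.9°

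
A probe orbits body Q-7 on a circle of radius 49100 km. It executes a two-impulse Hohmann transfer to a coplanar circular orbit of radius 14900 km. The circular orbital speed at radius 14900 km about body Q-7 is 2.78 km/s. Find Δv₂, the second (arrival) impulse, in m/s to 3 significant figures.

Δv₂ = 664 m/s

From the circular-orbit relation v² = μ/r at r = 14900 km: μ = v²r = (2.78)² × 14900 = 1.15153×10^5 km³/s².
Transfer-ellipse semi-major axis a_t = (r₁ + r₂)/2 = (49100 + 14900)/2 = 32000 km.
On the circular orbit at r = 14900 km, v_c = √(μ/r) = 2.7800 km/s.
Transfer-orbit speed at the same r (vis-viva, a = a_t): v_t = √[μ(2/r − 1/a_t)] = 3.4436 km/s.
Δv₂ = |v_t − v_c| = |3.4436 − 2.7800| = 0.6636 km/s.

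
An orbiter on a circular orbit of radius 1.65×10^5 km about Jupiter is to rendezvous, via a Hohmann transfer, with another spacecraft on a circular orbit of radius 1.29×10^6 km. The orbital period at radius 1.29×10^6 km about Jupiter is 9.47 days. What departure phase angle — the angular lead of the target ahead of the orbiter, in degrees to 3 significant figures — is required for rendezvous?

From Kepler's third law T² = 4π²r³/μ at r = 1.29×10^6 km, T = 9.47 days = 9.47 × 86400 s = 8.18208×10^5 s: μ = 4π²r³/T² = 1.26591×10^8 km³/s².
The Hohmann ellipse has a_t = (r₁ + r₂)/2 = 7.275×10^5 km.
Transfer time t = π√(a_t³/μ) = 1.7326×10^5 s.
The target's mean motion on its circular orbit is ω₂ = √(μ/r₂³) = 7.6792×10^-6 rad/s.
Angle swept by the target during transfer: ω₂·t = 1.3305 rad = 76.23°.
The orbiter traverses 180° on the transfer ellipse, so the target must lead by 180° − 76.23° = 104°.

φ = 104°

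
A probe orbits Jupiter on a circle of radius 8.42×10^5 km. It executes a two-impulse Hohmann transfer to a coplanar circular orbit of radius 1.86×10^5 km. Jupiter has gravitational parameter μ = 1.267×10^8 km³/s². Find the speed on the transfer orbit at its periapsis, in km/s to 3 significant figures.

v = 33.4 km/s

Transfer-ellipse semi-major axis a_t = (r₁ + r₂)/2 = (8.420×10^5 + 1.860×10^5)/2 = 5.140×10^5 km.
At periapsis, r = 1.860×10^5 km.
Vis-viva: v = √[μ(2/r − 1/a_t)] = √[1.267×10^8 × (2/1.860×10^5 − 1/5.140×10^5)] = 33.40 km/s.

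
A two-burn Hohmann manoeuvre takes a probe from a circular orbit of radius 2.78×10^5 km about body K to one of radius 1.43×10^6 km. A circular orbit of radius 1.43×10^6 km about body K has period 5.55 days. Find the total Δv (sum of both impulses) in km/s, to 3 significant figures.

From Kepler's third law T² = 4π²r³/μ at r = 1.43×10^6 km, T = 5.55 days = 5.55 × 86400 s = 4.7952×10^5 s: μ = 4π²r³/T² = 5.02059×10^8 km³/s².
Semi-major axis of the transfer orbit: a_t = (2.780×10^5 + 1.430×10^6)/2 = 8.540×10^5 km.
Circular speed at r₁: v₁ = √(μ/r₁) = √(5.02059×10^8/2.780×10^5) = 42.50 km/s.
On the transfer ellipse at r₁, vis-viva gives v_p = √[μ(2/r₁ − 1/a_t)] = 54.99 km/s.
First burn Δv₁ = |v_p − v₁| = 12.49 km/s.
At r₂, v₂ = √(μ/r₂) = 18.7374 km/s.
Transfer-orbit speed at r₂: v_a = √[μ(2/r₂ − 1/a_t)] = 10.6906 km/s.
Second burn Δv₂ = |v₂ − v_a| = 8.047 km/s.
Δv = Δv₁ + Δv₂ = 12.49 + 8.047 = 20.54 km/s.

Δv = 20.5 km/s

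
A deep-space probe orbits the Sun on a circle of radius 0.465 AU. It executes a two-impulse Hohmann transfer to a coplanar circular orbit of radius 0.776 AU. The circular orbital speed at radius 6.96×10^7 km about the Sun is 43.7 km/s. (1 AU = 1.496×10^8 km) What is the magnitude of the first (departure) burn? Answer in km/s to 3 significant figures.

From the circular-orbit relation v² = μ/r at r = 6.96×10^7 km: μ = v²r = (43.7)² × 6.96×10^7 = 1.32914×10^11 km³/s².
In km: r₁ = 0.465 × 1.496×10^8 = 6.9564×10^7 km; r₂ = 0.776 × 1.496×10^8 = 1.160896×10^8 km.
The Hohmann ellipse has a_t = (r₁ + r₂)/2 = 9.28268×10^7 km.
On the circular orbit at r = 6.9564×10^7 km, v_c = √(μ/r) = 43.7113 km/s.
Transfer-orbit speed at the same r (vis-viva, a = a_t): v_t = √[μ(2/r − 1/a_t)] = 48.8825 km/s.
Δv₁ = |v_t − v_c| = |48.8825 − 43.7113| = 5.171 km/s.

Δv₁ = 5.17 km/s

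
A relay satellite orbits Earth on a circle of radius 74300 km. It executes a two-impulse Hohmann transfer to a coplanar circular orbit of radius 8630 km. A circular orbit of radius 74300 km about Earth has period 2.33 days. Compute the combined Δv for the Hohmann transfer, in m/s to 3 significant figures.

From Kepler's third law T² = 4π²r³/μ at r = 74300 km, T = 2.33 days = 2.33 × 86400 s = 2.01312×10^5 s: μ = 4π²r³/T² = 3.99564×10^5 km³/s².
Transfer-ellipse semi-major axis a_t = (r₁ + r₂)/2 = (74300 + 8630)/2 = 41465 km.
At r₁ the circular-orbit speed is v₁ = √(μ/r₁) = 2.319 km/s.
On the transfer ellipse at r₁, vis-viva equation gives v_a = √[μ(2/r₁ − 1/a_t)] = 1.058 km/s.
First burn Δv₁ = |v_a − v₁| = 1.261 km/s.
At r₂, v₂ = √(μ/r₂) = 6.804 km/s.
Transfer-orbit speed at r₂: v_p = √[μ(2/r₂ − 1/a_t)] = 9.108 km/s.
Second burn Δv₂ = |v₂ − v_p| = 2.304 km/s.
Δv = Δv₁ + Δv₂ = 1.261 + 2.304 = 3.565 km/s.

Δv = 3570 m/s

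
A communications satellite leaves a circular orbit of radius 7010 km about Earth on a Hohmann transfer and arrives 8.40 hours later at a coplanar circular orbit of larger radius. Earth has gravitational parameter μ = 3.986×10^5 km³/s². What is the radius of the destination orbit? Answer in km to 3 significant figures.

r₂ = 59600 km

Transfer time t = 8.40 hours = 30240 s, and t = π√(a_t³/μ).
So a_t = (μ t²/π²)^(1/3) = (3.986×10^5 × (30240)² / π²)^(1/3) = 33302 km.
Since a_t = (r₁ + r₂)/2, r₂ = 2a_t − r₁ = 2×33302 − 7010 = 59594 km.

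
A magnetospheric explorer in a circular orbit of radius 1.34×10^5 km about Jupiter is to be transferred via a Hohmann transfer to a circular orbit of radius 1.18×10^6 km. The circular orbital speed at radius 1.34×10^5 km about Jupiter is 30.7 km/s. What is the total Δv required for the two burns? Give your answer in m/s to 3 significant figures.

Δv = 16100 m/s

From the circular-orbit relation v² = μ/r at r = 1.34×10^5 km: μ = v²r = (30.7)² × 1.34×10^5 = 1.26294×10^8 km³/s².
Semi-major axis of the transfer orbit: a_t = (1.340×10^5 + 1.180×10^6)/2 = 6.570×10^5 km.
Circular speed at r₁: v₁ = √(μ/r₁) = √(1.26294×10^8/1.340×10^5) = 30.700 km/s.
Transfer-orbit speed at r₁ (vis-viva equation): v_p = √[μ(2/r₁ − 1/a_t)] = 41.143 km/s.
First burn Δv₁ = |v_p − v₁| = 10.443 km/s.
At r₂, v₂ = √(μ/r₂) = 10.3455 km/s.
Transfer-orbit speed at r₂: v_a = √[μ(2/r₂ − 1/a_t)] = 4.67218 km/s.
Second burn Δv₂ = |v₂ − v_a| = 5.6733 km/s.
Δv = Δv₁ + Δv₂ = 10.443 + 5.6733 = 16.12 km/s.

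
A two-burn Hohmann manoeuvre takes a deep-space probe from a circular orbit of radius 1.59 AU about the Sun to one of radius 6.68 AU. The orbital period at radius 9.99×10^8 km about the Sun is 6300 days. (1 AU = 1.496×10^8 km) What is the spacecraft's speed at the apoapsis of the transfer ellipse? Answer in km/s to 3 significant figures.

v = 7.15 km/s

From Kepler's third law T² = 4π²r³/μ at r = 9.99×10^8 km, T = 6300 days = 6300 × 86400 s = 5.4432×10^8 s: μ = 4π²r³/T² = 1.32846×10^11 km³/s².
In km: r₁ = 1.59 × 1.496×10^8 = 2.37864×10^8 km; r₂ = 6.68 × 1.496×10^8 = 9.99328×10^8 km.
Semi-major axis of the transfer orbit: a_t = (2.37864×10^8 + 9.99328×10^8)/2 = 6.18596×10^8 km.
The apoapsis of the transfer ellipse is at r = 9.99328×10^8 km.
Applying v² = μ(2/r − 1/a_t): v = 7.150 km/s.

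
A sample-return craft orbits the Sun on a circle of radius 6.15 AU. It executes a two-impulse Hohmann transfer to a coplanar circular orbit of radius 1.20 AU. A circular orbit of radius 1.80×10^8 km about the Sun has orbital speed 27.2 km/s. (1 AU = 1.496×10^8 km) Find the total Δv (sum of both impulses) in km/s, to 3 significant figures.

Δv = 13.2 km/s

From the circular-orbit relation v² = μ/r at r = 1.80×10^8 km: μ = v²r = (27.2)² × 1.80×10^8 = 1.33171×10^11 km³/s².
In km: r₁ = 6.15 × 1.496×10^8 = 9.2004×10^8 km; r₂ = 1.20 × 1.496×10^8 = 1.7952×10^8 km.
Transfer-ellipse semi-major axis a_t = (r₁ + r₂)/2 = (9.2004×10^8 + 1.7952×10^8)/2 = 5.4978×10^8 km.
At r₁ the circular-orbit speed is v₁ = √(μ/r₁) = 12.031 km/s.
Transfer-orbit speed at r₁ (vis-viva equation): v_a = √[μ(2/r₁ − 1/a_t)] = 6.8749 km/s.
First burn Δv₁ = |v_a − v₁| = 5.156 km/s.
Circular speed at r₂: v₂ = √(μ/r₂) = 27.2363 km/s.
Transfer-orbit speed at r₂: v_p = √[μ(2/r₂ − 1/a_t)] = 35.2336 km/s.
Second burn Δv₂ = |v₂ − v_p| = 7.997 km/s.
Total Δv = Δv₁ + Δv₂ = 13.15 km/s.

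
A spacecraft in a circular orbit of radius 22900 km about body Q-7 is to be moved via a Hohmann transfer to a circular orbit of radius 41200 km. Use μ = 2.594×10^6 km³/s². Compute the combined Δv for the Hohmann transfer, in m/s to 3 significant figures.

Semi-major axis of the transfer orbit: a_t = (22900 + 41200)/2 = 32050 km.
At r₁ the circular-orbit speed is v₁ = √(μ/r₁) = 10.643 km/s.
On the transfer ellipse at r₁, vis-viva gives v_p = √[μ(2/r₁ − 1/a_t)] = 12.067 km/s.
First burn Δv₁ = |v_p − v₁| = 1.424 km/s.
Circular speed at r₂: v₂ = √(μ/r₂) = 7.935 km/s.
Transfer-orbit speed at r₂: v_a = √[μ(2/r₂ − 1/a_t)] = 6.707 km/s.
Second burn Δv₂ = |v₂ − v_a| = 1.228 km/s.
Total Δv = Δv₁ + Δv₂ = 2.652 km/s.

Δv = 2650 m/s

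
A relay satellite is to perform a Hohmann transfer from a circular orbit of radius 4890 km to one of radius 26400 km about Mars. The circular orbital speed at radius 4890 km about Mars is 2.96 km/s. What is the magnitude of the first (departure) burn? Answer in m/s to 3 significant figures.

From the circular-orbit relation v² = μ/r at r = 4890 km: μ = v²r = (2.96)² × 4890 = 42844.2 km³/s².
Semi-major axis of the transfer orbit: a_t = (4890 + 26400)/2 = 15645 km.
Circular speed at r = 4890 km: v_c = √(μ/r) = 2.9600 km/s.
Vis-viva on the transfer ellipse at r = 4890 km gives v_t = √[μ(2/r − 1/a_t)] = 3.8451 km/s.
Δv₁ = |v_t − v_c| = |3.8451 − 2.9600| = 0.8851 km/s.

Δv₁ = 885 m/s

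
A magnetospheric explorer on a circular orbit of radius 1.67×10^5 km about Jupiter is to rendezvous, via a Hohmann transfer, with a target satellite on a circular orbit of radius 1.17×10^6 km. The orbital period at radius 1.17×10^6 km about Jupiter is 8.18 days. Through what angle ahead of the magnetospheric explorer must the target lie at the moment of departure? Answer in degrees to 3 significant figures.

From Kepler's third law T² = 4π²r³/μ at r = 1.17×10^6 km, T = 8.18 days = 8.18 × 86400 s = 7.06752×10^5 s: μ = 4π²r³/T² = 1.26585×10^8 km³/s².
Semi-major axis of the transfer orbit: a_t = (1.670×10^5 + 1.170×10^6)/2 = 6.685×10^5 km.
The half-period of the transfer ellipse is t = π√(a_t³/μ) = 1.5262×10^5 s.
The target's mean motion on its circular orbit is ω₂ = √(μ/r₂³) = 8.8902×10^-6 rad/s.
Angle swept by the target during transfer: ω₂·t = 1.3568 rad = 77.74°.
Arrival is 180° from departure on the ellipse, so φ = 180° − 77.74° = 102°.

φ = 102°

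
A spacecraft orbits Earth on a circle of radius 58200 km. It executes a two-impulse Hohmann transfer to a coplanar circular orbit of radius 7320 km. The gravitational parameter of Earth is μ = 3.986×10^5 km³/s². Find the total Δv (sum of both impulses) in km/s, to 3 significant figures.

Δv = 3.84 km/s

Semi-major axis of the transfer orbit: a_t = (58200 + 7320)/2 = 32760 km.
At r₁ the circular-orbit speed is v₁ = √(μ/r₁) = 2.617 km/s.
Transfer-orbit speed at r₁ (vis-viva equation): v_a = √[μ(2/r₁ − 1/a_t)] = 1.237 km/s.
First burn Δv₁ = |v_a − v₁| = 1.380 km/s.
Circular speed at r₂: v₂ = √(μ/r₂) = 7.3793 km/s.
Transfer-orbit speed at r₂: v_p = √[μ(2/r₂ − 1/a_t)] = 9.8356 km/s.
Second burn Δv₂ = |v₂ − v_p| = 2.456 km/s.
Total Δv = Δv₁ + Δv₂ = 3.836 km/s.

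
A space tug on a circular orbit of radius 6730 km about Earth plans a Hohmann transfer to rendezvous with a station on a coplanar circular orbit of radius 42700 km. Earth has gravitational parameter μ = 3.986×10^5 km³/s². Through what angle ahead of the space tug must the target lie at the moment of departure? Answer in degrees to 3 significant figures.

φ = 101°

Transfer-ellipse semi-major axis a_t = (r₁ + r₂)/2 = (6730 + 42700)/2 = 24715 km.
Transfer time t = π√(a_t³/μ) = 19334 s.
The target's mean motion on its circular orbit is ω₂ = √(μ/r₂³) = 7.1553×10^-5 rad/s.
Angle swept by the target during transfer: ω₂·t = 1.3834 rad = 79.26°.
The space tug traverses 180° on the transfer ellipse, so the target must lead by 180° − 79.26° = 101°.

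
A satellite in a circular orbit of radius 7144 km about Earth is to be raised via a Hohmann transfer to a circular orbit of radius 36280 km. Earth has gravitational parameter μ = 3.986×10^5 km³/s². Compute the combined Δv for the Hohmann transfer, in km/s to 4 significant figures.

The Hohmann ellipse has a_t = (r₁ + r₂)/2 = 21712 km.
Circular speed at r₁: v₁ = √(μ/r₁) = √(3.986×10^5/7144) = 7.470 km/s.
Transfer-orbit speed at r₁ (vis-viva equation): v_p = √[μ(2/r₁ − 1/a_t)] = 9.656 km/s.
First burn Δv₁ = |v_p − v₁| = 2.186 km/s.
Circular speed at r₂: v₂ = √(μ/r₂) = 3.3146 km/s.
Transfer-orbit speed at r₂: v_a = √[μ(2/r₂ − 1/a_t)] = 1.9013 km/s.
Second burn Δv₂ = |v₂ − v_a| = 1.413 km/s.
Δv = Δv₁ + Δv₂ = 2.186 + 1.413 = 3.599 km/s.

Δv = 3.599 km/s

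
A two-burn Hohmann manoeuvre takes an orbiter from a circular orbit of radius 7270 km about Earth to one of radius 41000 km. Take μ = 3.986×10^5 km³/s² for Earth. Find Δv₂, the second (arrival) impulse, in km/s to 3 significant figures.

Δv₂ = 1.41 km/s

Transfer-ellipse semi-major axis a_t = (r₁ + r₂)/2 = (7270 + 41000)/2 = 24135 km.
Circular speed at r = 41000 km: v_c = √(μ/r) = 3.118 km/s.
Vis-viva on the transfer ellipse at r = 41000 km gives v_t = √[μ(2/r − 1/a_t)] = 1.711 km/s.
Δv₂ = |v_t − v_c| = |1.711 − 3.118| = 1.407 km/s.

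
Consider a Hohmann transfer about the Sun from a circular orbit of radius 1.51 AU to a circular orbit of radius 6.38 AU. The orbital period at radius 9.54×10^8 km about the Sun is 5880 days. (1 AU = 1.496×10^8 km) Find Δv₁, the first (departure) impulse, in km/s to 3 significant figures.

From Kepler's third law T² = 4π²r³/μ at r = 9.54×10^8 km, T = 5880 days = 5880 × 86400 s = 5.08032×10^8 s: μ = 4π²r³/T² = 1.32808×10^11 km³/s².
In km: r₁ = 1.51 × 1.496×10^8 = 2.25896×10^8 km; r₂ = 6.38 × 1.496×10^8 = 9.54448×10^8 km.
The Hohmann ellipse has a_t = (r₁ + r₂)/2 = 5.90172×10^8 km.
On the circular orbit at r = 2.25896×10^8 km, v_c = √(μ/r) = 24.247 km/s.
Transfer-orbit speed at the same r (vis-viva, a = a_t): v_t = √[μ(2/r − 1/a_t)] = 30.835 km/s.
Δv₁ = |v_t − v_c| = |30.835 − 24.247| = 6.588 km/s.

Δv₁ = 6.59 km/s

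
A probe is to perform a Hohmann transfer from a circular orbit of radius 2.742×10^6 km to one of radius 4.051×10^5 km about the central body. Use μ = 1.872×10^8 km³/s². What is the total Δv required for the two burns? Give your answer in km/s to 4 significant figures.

The Hohmann ellipse has a_t = (r₁ + r₂)/2 = 1.57355×10^6 km.
Circular speed at r₁: v₁ = √(μ/r₁) = √(1.872×10^8/2.742×10^6) = 8.2626 km/s.
On the transfer ellipse at r₁, vis-viva gives v_a = √[μ(2/r₁ − 1/a_t)] = 4.1924 km/s.
First burn Δv₁ = |v_a − v₁| = 4.070 km/s.
Circular speed at r₂: v₂ = √(μ/r₂) = 21.50 km/s.
Transfer-orbit speed at r₂: v_p = √[μ(2/r₂ − 1/a_t)] = 28.38 km/s.
Second burn Δv₂ = |v₂ − v_p| = 6.880 km/s.
Total Δv = Δv₁ + Δv₂ = 10.95 km/s.

Δv = 10.95 km/s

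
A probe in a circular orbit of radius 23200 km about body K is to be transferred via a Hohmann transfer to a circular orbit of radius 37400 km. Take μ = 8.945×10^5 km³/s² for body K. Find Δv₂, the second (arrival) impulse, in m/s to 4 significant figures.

Δv₂ = 611.2 m/s

Transfer-ellipse semi-major axis a_t = (r₁ + r₂)/2 = (23200 + 37400)/2 = 30300 km.
Circular speed at r = 37400 km: v_c = √(μ/r) = 4.8905 km/s.
Transfer-orbit speed at the same r (vis-viva, a = a_t): v_t = √[μ(2/r − 1/a_t)] = 4.2793 km/s.
Δv₂ = |v_t − v_c| = |4.2793 − 4.8905| = 0.6112 km/s.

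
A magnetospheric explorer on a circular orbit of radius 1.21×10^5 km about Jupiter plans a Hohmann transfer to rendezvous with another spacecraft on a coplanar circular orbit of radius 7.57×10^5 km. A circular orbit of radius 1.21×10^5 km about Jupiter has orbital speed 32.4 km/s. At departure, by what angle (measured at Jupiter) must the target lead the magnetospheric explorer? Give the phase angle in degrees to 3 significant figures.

From the circular-orbit relation v² = μ/r at r = 1.21×10^5 km: μ = v²r = (32.4)² × 1.21×10^5 = 1.27021×10^8 km³/s².
The Hohmann ellipse has a_t = (r₁ + r₂)/2 = 4.390×10^5 km.
The half-period of the transfer ellipse is t = π√(a_t³/μ) = 81079 s.
The target's mean motion on its circular orbit is ω₂ = √(μ/r₂³) = 1.7112×10^-5 rad/s.
Angle swept by the target during transfer: ω₂·t = 1.3874 rad = 79.49°.
The magnetospheric explorer traverses 180° on the transfer ellipse, so the target must lead by 180° − 79.49° = 101°.

φ = 101°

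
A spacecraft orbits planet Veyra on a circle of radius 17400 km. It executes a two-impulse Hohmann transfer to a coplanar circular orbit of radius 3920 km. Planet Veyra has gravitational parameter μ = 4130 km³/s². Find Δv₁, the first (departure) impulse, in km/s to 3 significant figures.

Transfer-ellipse semi-major axis a_t = (r₁ + r₂)/2 = (17400 + 3920)/2 = 10660 km.
On the circular orbit at r = 17400 km, v_c = √(μ/r) = 0.4872 km/s.
Vis-viva on the transfer ellipse at r = 17400 km gives v_t = √[μ(2/r − 1/a_t)] = 0.2954 km/s.
Δv₁ = |v_t − v_c| = |0.2954 − 0.4872| = 0.1918 km/s.

Δv₁ = 0.192 km/s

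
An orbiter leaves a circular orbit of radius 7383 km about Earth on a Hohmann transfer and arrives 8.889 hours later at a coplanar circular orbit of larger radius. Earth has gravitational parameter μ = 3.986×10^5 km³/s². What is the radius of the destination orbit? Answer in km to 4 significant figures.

r₂ = 61780 km

Transfer time t = 8.889 hours = 32000.4 s, and t = π√(a_t³/μ).
So a_t = (μ t²/π²)^(1/3) = (3.986×10^5 × (32000.4)² / π²)^(1/3) = 34582 km.
Since a_t = (r₁ + r₂)/2, r₂ = 2a_t − r₁ = 2×34582 − 7383 = 61781 km.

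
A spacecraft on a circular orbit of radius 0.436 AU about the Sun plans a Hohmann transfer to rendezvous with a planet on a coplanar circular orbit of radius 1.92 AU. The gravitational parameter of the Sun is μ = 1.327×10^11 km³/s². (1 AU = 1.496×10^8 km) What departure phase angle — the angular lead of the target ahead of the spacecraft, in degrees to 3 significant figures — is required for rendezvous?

In km: r₁ = 0.436 × 1.496×10^8 = 6.52256×10^7 km; r₂ = 1.92 × 1.496×10^8 = 2.87232×10^8 km.
Transfer-ellipse semi-major axis a_t = (r₁ + r₂)/2 = (6.52256×10^7 + 2.87232×10^8)/2 = 1.762288×10^8 km.
Transfer time t = π√(a_t³/μ) = 2.01758×10^7 s.
Target angular speed ω₂ = √(μ/r₂³) = 7.48318×10^-8 rad/s.
Angle swept by the target during transfer: ω₂·t = 1.50979 rad = 86.50°.
The spacecraft traverses 180° on the transfer ellipse, so the target must lead by 180° − 86.50° = 93.5°.

φ = 93.5°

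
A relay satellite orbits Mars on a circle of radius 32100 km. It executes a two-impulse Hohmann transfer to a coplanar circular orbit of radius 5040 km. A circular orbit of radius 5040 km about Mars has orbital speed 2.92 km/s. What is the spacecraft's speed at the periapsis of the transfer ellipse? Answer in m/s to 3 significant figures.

v = 3840 m/s

From the circular-orbit relation v² = μ/r at r = 5040 km: μ = v²r = (2.92)² × 5040 = 42973.1 km³/s².
Semi-major axis of the transfer orbit: a_t = (32100 + 5040)/2 = 18570 km.
The periapsis of the transfer ellipse is at r = 5040 km.
Applying v² = μ(2/r − 1/a_t): v = 3.839 km/s.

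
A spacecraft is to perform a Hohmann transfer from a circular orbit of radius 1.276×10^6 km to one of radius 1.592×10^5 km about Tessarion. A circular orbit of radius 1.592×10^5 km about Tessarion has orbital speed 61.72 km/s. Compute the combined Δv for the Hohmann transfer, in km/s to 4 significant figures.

Δv = 32.11 km/s

From the circular-orbit relation v² = μ/r at r = 1.592×10^5 km: μ = v²r = (61.72)² × 1.592×10^5 = 6.06450×10^8 km³/s².
The Hohmann ellipse has a_t = (r₁ + r₂)/2 = 7.176×10^5 km.
At r₁ the circular-orbit speed is v₁ = √(μ/r₁) = 21.80 km/s.
On the transfer ellipse at r₁, vis-viva gives v_a = √[μ(2/r₁ − 1/a_t)] = 10.27 km/s.
First burn Δv₁ = |v_a − v₁| = 11.53 km/s.
At r₂, v₂ = √(μ/r₂) = 61.72 km/s.
Transfer-orbit speed at r₂: v_p = √[μ(2/r₂ − 1/a_t)] = 82.30 km/s.
Second burn Δv₂ = |v₂ − v_p| = 20.58 km/s.
Δv = Δv₁ + Δv₂ = 11.53 + 20.58 = 32.11 km/s.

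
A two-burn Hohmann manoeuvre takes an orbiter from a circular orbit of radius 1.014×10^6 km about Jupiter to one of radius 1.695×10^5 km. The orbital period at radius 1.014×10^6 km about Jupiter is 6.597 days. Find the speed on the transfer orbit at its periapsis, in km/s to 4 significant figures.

From Kepler's third law T² = 4π²r³/μ at r = 1.014×10^6 km, T = 6.597 days = 6.597 × 86400 s = 5.699808×10^5 s: μ = 4π²r³/T² = 1.26693×10^8 km³/s².
Transfer-ellipse semi-major axis a_t = (r₁ + r₂)/2 = (1.014×10^6 + 1.695×10^5)/2 = 5.9175×10^5 km.
The periapsis of the transfer ellipse is at r = 1.695×10^5 km.
Vis-viva: v = √[μ(2/r − 1/a_t)] = √[1.26693×10^8 × (2/1.695×10^5 − 1/5.9175×10^5)] = 35.79 km/s.

v = 35.79 km/s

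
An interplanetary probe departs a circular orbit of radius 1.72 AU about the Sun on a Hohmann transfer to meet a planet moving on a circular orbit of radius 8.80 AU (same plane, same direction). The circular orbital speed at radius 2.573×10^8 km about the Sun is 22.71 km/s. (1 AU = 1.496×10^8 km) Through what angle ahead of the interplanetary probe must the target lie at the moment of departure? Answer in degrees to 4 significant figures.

φ = 96.82°

From the circular-orbit relation v² = μ/r at r = 2.573×10^8 km: μ = v²r = (22.71)² × 2.573×10^8 = 1.32701×10^11 km³/s².
In km: r₁ = 1.72 × 1.496×10^8 = 2.57312×10^8 km; r₂ = 8.80 × 1.496×10^8 = 1.31648×10^9 km.
The Hohmann ellipse has a_t = (r₁ + r₂)/2 = 7.86896×10^8 km.
The half-period of the transfer ellipse is t = π√(a_t³/μ) = 1.9037×10^8 s.
Target angular speed ω₂ = √(μ/r₂³) = 7.6263×10^-9 rad/s.
Angle swept by the target during transfer: ω₂·t = 1.4518 rad = 83.18°.
Arrival is 180° from departure on the ellipse, so φ = 180° − 83.18° = 96.82°.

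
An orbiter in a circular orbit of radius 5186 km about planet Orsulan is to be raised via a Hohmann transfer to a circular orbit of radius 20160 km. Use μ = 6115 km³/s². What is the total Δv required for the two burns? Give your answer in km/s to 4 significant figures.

Transfer-ellipse semi-major axis a_t = (r₁ + r₂)/2 = (5186 + 20160)/2 = 12673 km.
At r₁ the circular-orbit speed is v₁ = √(μ/r₁) = 1.0859 km/s.
On the transfer ellipse at r₁, vis-viva equation gives v_p = √[μ(2/r₁ − 1/a_t)] = 1.3696 km/s.
First burn Δv₁ = |v_p − v₁| = 0.2837 km/s.
At r₂, v₂ = √(μ/r₂) = 0.5507 km/s.
Transfer-orbit speed at r₂: v_a = √[μ(2/r₂ − 1/a_t)] = 0.3523 km/s.
Second burn Δv₂ = |v₂ − v_a| = 0.1984 km/s.
Δv = Δv₁ + Δv₂ = 0.2837 + 0.1984 = 0.4821 km/s.

Δv = 0.4821 km/s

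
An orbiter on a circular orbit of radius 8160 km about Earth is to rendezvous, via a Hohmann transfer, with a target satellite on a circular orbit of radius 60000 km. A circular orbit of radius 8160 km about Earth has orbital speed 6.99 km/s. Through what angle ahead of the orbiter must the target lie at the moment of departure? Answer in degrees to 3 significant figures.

φ = 103°

From the circular-orbit relation v² = μ/r at r = 8160 km: μ = v²r = (6.99)² × 8160 = 3.98698×10^5 km³/s².
The Hohmann ellipse has a_t = (r₁ + r₂)/2 = 34080 km.
The half-period of the transfer ellipse is t = π√(a_t³/μ) = 31302 s.
The target's mean motion on its circular orbit is ω₂ = √(μ/r₂³) = 4.2963×10^-5 rad/s.
Angle swept by the target during transfer: ω₂·t = 1.3448 rad = 77.05°.
The orbiter traverses 180° on the transfer ellipse, so the target must lead by 180° − 77.05° = 103°.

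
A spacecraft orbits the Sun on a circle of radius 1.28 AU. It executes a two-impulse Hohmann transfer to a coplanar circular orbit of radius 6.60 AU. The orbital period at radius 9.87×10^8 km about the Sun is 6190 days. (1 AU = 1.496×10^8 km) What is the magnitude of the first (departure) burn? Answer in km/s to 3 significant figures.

From Kepler's third law T² = 4π²r³/μ at r = 9.87×10^8 km, T = 6190 days = 6190 × 86400 s = 5.34816×10^8 s: μ = 4π²r³/T² = 1.32710×10^11 km³/s².
In km: r₁ = 1.28 × 1.496×10^8 = 1.91488×10^8 km; r₂ = 6.60 × 1.496×10^8 = 9.8736×10^8 km.
The Hohmann ellipse has a_t = (r₁ + r₂)/2 = 5.89424×10^8 km.
Circular speed at r = 1.91488×10^8 km: v_c = √(μ/r) = 26.326 km/s.
Vis-viva on the transfer ellipse at r = 1.91488×10^8 km gives v_t = √[μ(2/r − 1/a_t)] = 34.073 km/s.
Δv₁ = |v_t − v_c| = |34.073 − 26.326| = 7.747 km/s.

Δv₁ = 7.75 km/s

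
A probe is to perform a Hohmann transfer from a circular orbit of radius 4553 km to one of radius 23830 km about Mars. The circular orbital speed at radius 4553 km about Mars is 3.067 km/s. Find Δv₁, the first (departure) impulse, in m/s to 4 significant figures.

Δv₁ = 907.3 m/s

From the circular-orbit relation v² = μ/r at r = 4553 km: μ = v²r = (3.067)² × 4553 = 42827.7 km³/s².
Semi-major axis of the transfer orbit: a_t = (4553 + 23830)/2 = 14191.5 km.
Circular speed at r = 4553 km: v_c = √(μ/r) = 3.0670 km/s.
Transfer-orbit speed at the same r (vis-viva, a = a_t): v_t = √[μ(2/r − 1/a_t)] = 3.9743 km/s.
Δv₁ = |v_t − v_c| = |3.9743 − 3.0670| = 0.9073 km/s.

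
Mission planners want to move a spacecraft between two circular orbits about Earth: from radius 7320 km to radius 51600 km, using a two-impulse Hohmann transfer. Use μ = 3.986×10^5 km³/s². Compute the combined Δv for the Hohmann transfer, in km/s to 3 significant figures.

Semi-major axis of the transfer orbit: a_t = (7320 + 51600)/2 = 29460 km.
At r₁ the circular-orbit speed is v₁ = √(μ/r₁) = 7.379 km/s.
On the transfer ellipse at r₁, vis-viva equation gives v_p = √[μ(2/r₁ − 1/a_t)] = 9.766 km/s.
First burn Δv₁ = |v_p − v₁| = 2.387 km/s.
Circular speed at r₂: v₂ = √(μ/r₂) = 2.779 km/s.
Transfer-orbit speed at r₂: v_a = √[μ(2/r₂ − 1/a_t)] = 1.385 km/s.
Second burn Δv₂ = |v₂ − v_a| = 1.394 km/s.
Total Δv = Δv₁ + Δv₂ = 3.781 km/s.

Δv = 3.78 km/s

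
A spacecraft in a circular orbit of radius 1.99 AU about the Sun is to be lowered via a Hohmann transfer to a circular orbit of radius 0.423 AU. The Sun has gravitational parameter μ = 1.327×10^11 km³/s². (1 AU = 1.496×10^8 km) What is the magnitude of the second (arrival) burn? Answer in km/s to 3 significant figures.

Δv₂ = 13.0 km/s

In km: r₁ = 1.99 × 1.496×10^8 = 2.97704×10^8 km; r₂ = 0.423 × 1.496×10^8 = 6.32808×10^7 km.
The Hohmann ellipse has a_t = (r₁ + r₂)/2 = 1.804924×10^8 km.
On the circular orbit at r = 6.32808×10^7 km, v_c = √(μ/r) = 45.79 km/s.
Vis-viva on the transfer ellipse at r = 6.32808×10^7 km gives v_t = √[μ(2/r − 1/a_t)] = 58.81 km/s.
Δv₂ = |v_t − v_c| = |58.81 − 45.79| = 13.02 km/s.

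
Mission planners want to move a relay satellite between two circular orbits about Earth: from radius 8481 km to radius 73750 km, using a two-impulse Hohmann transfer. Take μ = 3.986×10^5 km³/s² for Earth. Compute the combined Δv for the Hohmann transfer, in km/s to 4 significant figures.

Δv = 3.595 km/s

Semi-major axis of the transfer orbit: a_t = (8481 + 73750)/2 = 41115.5 km.
Circular speed at r₁: v₁ = √(μ/r₁) = √(3.986×10^5/8481) = 6.856 km/s.
Transfer-orbit speed at r₁ (v² = μ(2/r − 1/a)): v_p = √[μ(2/r₁ − 1/a_t)] = 9.182 km/s.
First burn Δv₁ = |v_p − v₁| = 2.326 km/s.
Circular speed at r₂: v₂ = √(μ/r₂) = 2.325 km/s.
Transfer-orbit speed at r₂: v_a = √[μ(2/r₂ − 1/a_t)] = 1.056 km/s.
Second burn Δv₂ = |v₂ − v_a| = 1.269 km/s.
Δv = Δv₁ + Δv₂ = 2.326 + 1.269 = 3.595 km/s.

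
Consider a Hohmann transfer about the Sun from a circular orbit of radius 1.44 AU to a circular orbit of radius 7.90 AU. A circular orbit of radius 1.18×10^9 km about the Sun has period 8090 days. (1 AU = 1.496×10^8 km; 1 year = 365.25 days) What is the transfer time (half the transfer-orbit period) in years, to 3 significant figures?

From Kepler's third law T² = 4π²r³/μ at r = 1.18×10^9 km, T = 8090 days = 8090 × 86400 s = 6.98976×10^8 s: μ = 4π²r³/T² = 1.32764×10^11 km³/s².
In km: r₁ = 1.44 × 1.496×10^8 = 2.15424×10^8 km; r₂ = 7.90 × 1.496×10^8 = 1.18184×10^9 km.
Semi-major axis of the transfer orbit: a_t = (2.15424×10^8 + 1.18184×10^9)/2 = 6.98632×10^8 km.
Transfer time t = π√(a_t³/μ) = π√((6.98632×10^8)³ / 1.32764×10^11) = 1.5921×10^8 s.
Converting: 1.5921×10^8 s ÷ 3.15576×10^7 s/year (365.25 × 86400) = 5.05 years.

t = 5.05 years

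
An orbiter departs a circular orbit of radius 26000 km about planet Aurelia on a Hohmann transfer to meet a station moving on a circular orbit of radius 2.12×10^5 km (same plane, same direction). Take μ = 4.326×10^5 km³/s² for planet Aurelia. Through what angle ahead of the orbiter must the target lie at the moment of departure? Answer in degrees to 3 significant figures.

φ = 104°

Semi-major axis of the transfer orbit: a_t = (26000 + 2.120×10^5)/2 = 1.190×10^5 km.
Transfer time t = π√(a_t³/μ) = 1.9608×10^5 s.
The target's mean motion on its circular orbit is ω₂ = √(μ/r₂³) = 6.7381×10^-6 rad/s.
Angle swept by the target during transfer: ω₂·t = 1.3212 rad = 75.70°.
The orbiter traverses 180° on the transfer ellipse, so the target must lead by 180° − 75.70° = 104°.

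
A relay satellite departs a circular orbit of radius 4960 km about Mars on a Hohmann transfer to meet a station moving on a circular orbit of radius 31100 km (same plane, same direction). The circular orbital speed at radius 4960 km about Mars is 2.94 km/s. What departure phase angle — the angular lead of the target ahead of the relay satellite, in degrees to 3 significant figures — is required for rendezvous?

φ = 101°

From the circular-orbit relation v² = μ/r at r = 4960 km: μ = v²r = (2.94)² × 4960 = 42872.3 km³/s².
Transfer-ellipse semi-major axis a_t = (r₁ + r₂)/2 = (4960 + 31100)/2 = 18030 km.
Transfer time t = π√(a_t³/μ) = 36733 s.
The target's mean motion on its circular orbit is ω₂ = √(μ/r₂³) = 3.7753×10^-5 rad/s.
Angle swept by the target during transfer: ω₂·t = 1.3868 rad = 79.46°.
Arrival is 180° from departure on the ellipse, so φ = 180° − 79.46° = 101°.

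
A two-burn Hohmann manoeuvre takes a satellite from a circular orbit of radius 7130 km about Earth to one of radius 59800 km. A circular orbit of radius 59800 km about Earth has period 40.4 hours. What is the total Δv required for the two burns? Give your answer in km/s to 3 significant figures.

Δv = 3.91 km/s

From Kepler's third law T² = 4π²r³/μ at r = 59800 km, T = 40.4 hours = 40.4 × 3600 s = 1.4544×10^5 s: μ = 4π²r³/T² = 3.99113×10^5 km³/s².
Transfer-ellipse semi-major axis a_t = (r₁ + r₂)/2 = (7130 + 59800)/2 = 33465 km.
Circular speed at r₁: v₁ = √(μ/r₁) = √(3.99113×10^5/7130) = 7.48175 km/s.
On the transfer ellipse at r₁, v² = μ(2/r − 1/a) gives v_p = √[μ(2/r₁ − 1/a_t)] = 10.0013 km/s.
First burn Δv₁ = |v_p − v₁| = 2.520 km/s.
Circular speed at r₂: v₂ = √(μ/r₂) = 2.583 km/s.
Transfer-orbit speed at r₂: v_a = √[μ(2/r₂ − 1/a_t)] = 1.192 km/s.
Second burn Δv₂ = |v₂ − v_a| = 1.391 km/s.
Δv = Δv₁ + Δv₂ = 2.520 + 1.391 = 3.911 km/s.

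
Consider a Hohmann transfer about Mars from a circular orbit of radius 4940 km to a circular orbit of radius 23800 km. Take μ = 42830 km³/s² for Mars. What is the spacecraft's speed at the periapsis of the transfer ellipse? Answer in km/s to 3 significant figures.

v = 3.79 km/s

Semi-major axis of the transfer orbit: a_t = (4940 + 23800)/2 = 14370 km.
At periapsis, r = 4940 km.
From the vis-viva equation, v = √[μ(2/r − 1/a_t)] = 3.789 km/s.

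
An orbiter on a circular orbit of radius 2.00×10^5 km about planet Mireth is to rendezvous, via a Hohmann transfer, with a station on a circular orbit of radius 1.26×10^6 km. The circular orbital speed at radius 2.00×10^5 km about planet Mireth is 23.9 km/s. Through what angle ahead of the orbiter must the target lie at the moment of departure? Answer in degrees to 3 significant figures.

From the circular-orbit relation v² = μ/r at r = 2.00×10^5 km: μ = v²r = (23.9)² × 2.00×10^5 = 1.14242×10^8 km³/s².
Transfer-ellipse semi-major axis a_t = (r₁ + r₂)/2 = (2.000×10^5 + 1.260×10^6)/2 = 7.300×10^5 km.
The half-period of the transfer ellipse is t = π√(a_t³/μ) = 1.8332×10^5 s.
The target's mean motion on its circular orbit is ω₂ = √(μ/r₂³) = 7.5571×10^-6 rad/s.
Angle swept by the target during transfer: ω₂·t = 1.3854 rad = 79.38°.
The orbiter traverses 180° on the transfer ellipse, so the target must lead by 180° − 79.38° = 101°.

φ = 101°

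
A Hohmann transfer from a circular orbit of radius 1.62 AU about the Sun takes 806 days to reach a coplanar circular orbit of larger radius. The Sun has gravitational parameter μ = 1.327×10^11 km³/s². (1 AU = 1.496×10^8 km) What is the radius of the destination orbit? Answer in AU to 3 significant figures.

r₂ = 3.76 AU

In km: r₁ = 1.62 × 1.496×10^8 = 2.42352×10^8 km.
Transfer time t = 806 days = 6.96384×10^7 s, and t = π√(a_t³/μ).
So a_t = (μ t²/π²)^(1/3) = (1.327×10^11 × (6.96384×10^7)² / π²)^(1/3) = 4.0249×10^8 km.
Since a_t = (r₁ + r₂)/2, r₂ = 2a_t − r₁ = 2×4.0249×10^8 − 2.42352×10^8 = 5.62628×10^8 km.
In AU: r₂ = 5.62628×10^8 / 1.496×10^8 = 3.76 AU.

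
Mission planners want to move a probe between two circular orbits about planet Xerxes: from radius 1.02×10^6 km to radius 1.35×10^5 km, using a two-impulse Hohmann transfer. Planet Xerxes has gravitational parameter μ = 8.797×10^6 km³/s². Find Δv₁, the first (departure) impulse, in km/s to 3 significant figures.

Δv₁ = 1.52 km/s

Transfer-ellipse semi-major axis a_t = (r₁ + r₂)/2 = (1.020×10^6 + 1.350×10^5)/2 = 5.775×10^5 km.
On the circular orbit at r = 1.020×10^6 km, v_c = √(μ/r) = 2.937 km/s.
Vis-viva on the transfer ellipse at r = 1.020×10^6 km gives v_t = √[μ(2/r − 1/a_t)] = 1.420 km/s.
Δv₁ = |v_t − v_c| = |1.420 − 2.937| = 1.517 km/s.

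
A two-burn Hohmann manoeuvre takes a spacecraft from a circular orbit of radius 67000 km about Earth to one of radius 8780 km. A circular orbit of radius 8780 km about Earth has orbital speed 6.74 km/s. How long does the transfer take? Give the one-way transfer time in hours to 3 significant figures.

From the circular-orbit relation v² = μ/r at r = 8780 km: μ = v²r = (6.74)² × 8780 = 3.98854×10^5 km³/s².
The Hohmann ellipse has a_t = (r₁ + r₂)/2 = 37890 km.
Transfer time t = π√(a_t³/μ) = π√((37890)³ / 3.98854×10^5) = 36690 s.
Converting: 36690 s ÷ 3600 s/hour = 10.2 hours.

t = 10.2 hours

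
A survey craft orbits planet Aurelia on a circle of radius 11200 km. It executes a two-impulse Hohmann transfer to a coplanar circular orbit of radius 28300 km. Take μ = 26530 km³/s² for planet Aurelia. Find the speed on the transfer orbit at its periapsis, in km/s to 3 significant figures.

v = 1.84 km/s

Semi-major axis of the transfer orbit: a_t = (11200 + 28300)/2 = 19750 km.
The periapsis of the transfer ellipse is at r = 11200 km.
From the vis-viva equation, v = √[μ(2/r − 1/a_t)] = 1.842 km/s.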